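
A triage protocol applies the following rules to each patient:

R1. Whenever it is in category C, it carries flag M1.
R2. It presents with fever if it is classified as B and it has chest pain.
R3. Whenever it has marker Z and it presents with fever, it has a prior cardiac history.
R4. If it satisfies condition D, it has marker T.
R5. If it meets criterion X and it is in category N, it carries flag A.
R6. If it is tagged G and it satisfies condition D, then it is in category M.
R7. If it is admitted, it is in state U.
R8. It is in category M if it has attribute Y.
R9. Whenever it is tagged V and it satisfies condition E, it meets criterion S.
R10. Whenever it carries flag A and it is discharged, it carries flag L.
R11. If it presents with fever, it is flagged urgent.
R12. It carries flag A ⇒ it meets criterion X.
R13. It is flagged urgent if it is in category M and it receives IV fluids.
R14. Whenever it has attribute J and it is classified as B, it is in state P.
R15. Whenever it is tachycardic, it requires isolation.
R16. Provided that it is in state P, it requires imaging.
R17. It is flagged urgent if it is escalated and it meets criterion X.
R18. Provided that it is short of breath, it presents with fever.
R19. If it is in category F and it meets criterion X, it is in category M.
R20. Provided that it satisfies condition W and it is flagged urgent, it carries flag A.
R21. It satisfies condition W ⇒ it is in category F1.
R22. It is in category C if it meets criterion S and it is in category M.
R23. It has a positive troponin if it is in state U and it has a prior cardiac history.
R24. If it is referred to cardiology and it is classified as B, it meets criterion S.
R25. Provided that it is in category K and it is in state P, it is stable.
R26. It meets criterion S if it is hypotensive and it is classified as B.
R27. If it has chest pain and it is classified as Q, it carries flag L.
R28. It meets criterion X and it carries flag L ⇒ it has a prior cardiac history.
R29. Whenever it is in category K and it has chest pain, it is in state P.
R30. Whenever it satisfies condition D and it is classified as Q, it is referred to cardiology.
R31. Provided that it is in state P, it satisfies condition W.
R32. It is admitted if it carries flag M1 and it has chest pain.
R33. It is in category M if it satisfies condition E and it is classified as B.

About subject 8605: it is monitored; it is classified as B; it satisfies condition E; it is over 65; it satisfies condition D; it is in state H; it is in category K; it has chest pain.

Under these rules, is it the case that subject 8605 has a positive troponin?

Forward chaining from the given facts derives: presents with fever, has marker T, is flagged urgent, is in state P, satisfies condition W, is in category M, requires imaging, carries flag A, is in category F1, is stable, meets criterion X.
The only rule concluding "it has a positive troponin" is R23, which needs "it is in state U"; that is never established.

No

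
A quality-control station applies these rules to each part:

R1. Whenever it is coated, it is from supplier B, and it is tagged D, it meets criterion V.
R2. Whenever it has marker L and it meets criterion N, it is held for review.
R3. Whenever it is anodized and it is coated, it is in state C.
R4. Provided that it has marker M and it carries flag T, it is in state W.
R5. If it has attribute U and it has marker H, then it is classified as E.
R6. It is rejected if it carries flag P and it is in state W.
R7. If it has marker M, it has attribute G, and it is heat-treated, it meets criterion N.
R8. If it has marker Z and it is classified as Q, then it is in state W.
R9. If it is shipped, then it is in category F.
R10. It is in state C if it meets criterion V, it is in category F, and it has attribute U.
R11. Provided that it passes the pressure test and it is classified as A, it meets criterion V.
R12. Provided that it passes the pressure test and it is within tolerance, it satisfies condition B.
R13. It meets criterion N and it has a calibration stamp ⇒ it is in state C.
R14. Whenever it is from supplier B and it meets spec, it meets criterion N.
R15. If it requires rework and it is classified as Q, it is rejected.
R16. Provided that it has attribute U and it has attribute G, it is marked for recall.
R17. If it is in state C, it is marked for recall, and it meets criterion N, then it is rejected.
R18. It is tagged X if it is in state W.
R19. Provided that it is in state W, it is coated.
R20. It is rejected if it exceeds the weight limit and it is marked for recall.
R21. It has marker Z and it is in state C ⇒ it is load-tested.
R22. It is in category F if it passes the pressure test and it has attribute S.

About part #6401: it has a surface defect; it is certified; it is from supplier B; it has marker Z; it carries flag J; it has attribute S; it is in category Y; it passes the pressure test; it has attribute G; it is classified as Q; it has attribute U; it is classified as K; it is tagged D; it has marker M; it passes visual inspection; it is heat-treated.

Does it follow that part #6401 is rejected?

Yes

By R7 (it has marker M, it has attribute G, it is heat-treated): it meets criterion N.
By R8 (it has marker Z, it is classified as Q): it is in state W.
By R16 (it has attribute U, it has attribute G): it is marked for recall.
By R19 (it is in state W): it is coated.
By R22 (it passes the pressure test, it has attribute S): it is in category F.
By R1 (it is coated, it is from supplier B, it is tagged D): it meets criterion V.
By R10 (it meets criterion V, it is in category F, it has attribute U): it is in state C.
By R17 (it is in state C, it is marked for recall, it meets criterion N): it is rejected.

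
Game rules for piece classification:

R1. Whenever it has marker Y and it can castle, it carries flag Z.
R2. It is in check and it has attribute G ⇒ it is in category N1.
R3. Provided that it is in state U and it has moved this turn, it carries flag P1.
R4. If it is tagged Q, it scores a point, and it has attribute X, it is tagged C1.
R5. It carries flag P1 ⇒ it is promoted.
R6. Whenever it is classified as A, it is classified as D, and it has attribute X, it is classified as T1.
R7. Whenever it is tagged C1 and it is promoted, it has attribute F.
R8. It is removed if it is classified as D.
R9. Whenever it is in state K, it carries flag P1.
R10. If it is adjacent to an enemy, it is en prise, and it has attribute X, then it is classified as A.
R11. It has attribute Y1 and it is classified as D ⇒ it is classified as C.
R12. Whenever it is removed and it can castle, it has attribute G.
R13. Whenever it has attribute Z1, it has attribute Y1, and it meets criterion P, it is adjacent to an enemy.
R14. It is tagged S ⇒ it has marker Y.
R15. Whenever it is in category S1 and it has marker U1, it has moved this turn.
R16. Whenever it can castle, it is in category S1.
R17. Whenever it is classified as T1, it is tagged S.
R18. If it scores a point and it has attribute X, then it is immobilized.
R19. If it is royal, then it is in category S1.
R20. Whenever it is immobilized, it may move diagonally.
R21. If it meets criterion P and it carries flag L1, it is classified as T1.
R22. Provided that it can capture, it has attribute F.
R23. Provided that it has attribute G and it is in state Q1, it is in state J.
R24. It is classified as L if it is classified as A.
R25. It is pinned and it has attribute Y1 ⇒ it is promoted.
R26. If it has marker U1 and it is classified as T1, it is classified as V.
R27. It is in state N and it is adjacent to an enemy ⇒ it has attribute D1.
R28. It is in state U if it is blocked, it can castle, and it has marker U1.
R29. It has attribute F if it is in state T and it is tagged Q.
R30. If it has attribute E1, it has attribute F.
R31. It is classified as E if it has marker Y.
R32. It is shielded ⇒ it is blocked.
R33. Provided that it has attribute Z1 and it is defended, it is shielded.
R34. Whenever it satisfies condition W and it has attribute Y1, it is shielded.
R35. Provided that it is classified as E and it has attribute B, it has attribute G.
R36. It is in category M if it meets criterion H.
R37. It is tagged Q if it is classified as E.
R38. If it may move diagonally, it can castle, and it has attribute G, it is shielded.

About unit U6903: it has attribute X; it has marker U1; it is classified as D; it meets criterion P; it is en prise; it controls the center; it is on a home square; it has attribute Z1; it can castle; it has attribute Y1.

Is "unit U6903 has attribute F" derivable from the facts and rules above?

Forward chaining from the given facts derives: is removed, is classified as C, has attribute G, is adjacent to an enemy, is in category S1, is classified as A, has moved this turn, is classified as L, is classified as T1, is tagged S, is classified as V, has marker Y, is classified as E, is tagged Q, carries flag Z.
Rules concluding "it has attribute F": R7 needs "it is tagged C1"; R22 needs "it can capture"; R29 needs "it is in state T"; R30 needs "it has attribute E1" — none of these are established.

No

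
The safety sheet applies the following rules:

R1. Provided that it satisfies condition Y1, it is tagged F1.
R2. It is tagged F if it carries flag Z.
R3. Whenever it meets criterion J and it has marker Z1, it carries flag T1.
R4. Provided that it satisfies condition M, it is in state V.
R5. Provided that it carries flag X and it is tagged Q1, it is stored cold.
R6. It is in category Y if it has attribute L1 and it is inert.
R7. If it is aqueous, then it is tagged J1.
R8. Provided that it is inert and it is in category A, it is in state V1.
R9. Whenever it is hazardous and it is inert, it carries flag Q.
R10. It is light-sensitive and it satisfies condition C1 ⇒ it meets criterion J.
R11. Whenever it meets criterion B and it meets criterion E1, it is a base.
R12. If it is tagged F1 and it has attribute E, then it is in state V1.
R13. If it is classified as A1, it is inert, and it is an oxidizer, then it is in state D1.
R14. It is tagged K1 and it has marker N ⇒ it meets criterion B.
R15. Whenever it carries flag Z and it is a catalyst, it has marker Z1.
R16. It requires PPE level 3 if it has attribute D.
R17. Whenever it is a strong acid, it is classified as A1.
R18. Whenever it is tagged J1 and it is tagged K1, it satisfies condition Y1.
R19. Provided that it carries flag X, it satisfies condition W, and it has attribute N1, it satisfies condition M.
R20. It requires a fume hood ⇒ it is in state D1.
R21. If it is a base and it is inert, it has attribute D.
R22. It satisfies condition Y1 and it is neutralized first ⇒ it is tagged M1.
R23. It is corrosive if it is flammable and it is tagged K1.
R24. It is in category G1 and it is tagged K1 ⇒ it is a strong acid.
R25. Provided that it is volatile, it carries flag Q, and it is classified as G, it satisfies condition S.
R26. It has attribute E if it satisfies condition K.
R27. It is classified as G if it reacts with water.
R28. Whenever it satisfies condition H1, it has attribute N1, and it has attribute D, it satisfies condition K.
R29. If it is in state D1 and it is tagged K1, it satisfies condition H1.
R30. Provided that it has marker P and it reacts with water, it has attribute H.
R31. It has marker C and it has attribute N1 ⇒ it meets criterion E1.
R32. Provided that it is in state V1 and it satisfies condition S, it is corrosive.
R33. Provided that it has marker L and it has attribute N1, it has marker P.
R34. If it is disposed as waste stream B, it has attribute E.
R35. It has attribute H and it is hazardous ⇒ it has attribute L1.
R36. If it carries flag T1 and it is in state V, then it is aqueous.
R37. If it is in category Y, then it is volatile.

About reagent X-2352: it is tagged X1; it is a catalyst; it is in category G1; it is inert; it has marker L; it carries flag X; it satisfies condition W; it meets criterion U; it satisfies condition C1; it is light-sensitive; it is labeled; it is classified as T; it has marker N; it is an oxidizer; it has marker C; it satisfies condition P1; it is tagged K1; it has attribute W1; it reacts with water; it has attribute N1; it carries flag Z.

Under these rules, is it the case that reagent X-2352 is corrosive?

No

Forward chaining from the given facts derives: is tagged F, meets criterion J, meets criterion B, has marker Z1, satisfies condition M, is a strong acid, is classified as G, meets criterion E1, has marker P, carries flag T1, is in state V, is a base, is classified as A1, has attribute D, has attribute H, is aqueous, is tagged J1, is in state D1, requires PPE level 3, satisfies condition Y1, satisfies condition H1, is tagged F1, satisfies condition K, has attribute E, is in state V1.
Rules concluding "it is corrosive": R23 needs "it is flammable"; R32 needs "it satisfies condition S" — none of these are established.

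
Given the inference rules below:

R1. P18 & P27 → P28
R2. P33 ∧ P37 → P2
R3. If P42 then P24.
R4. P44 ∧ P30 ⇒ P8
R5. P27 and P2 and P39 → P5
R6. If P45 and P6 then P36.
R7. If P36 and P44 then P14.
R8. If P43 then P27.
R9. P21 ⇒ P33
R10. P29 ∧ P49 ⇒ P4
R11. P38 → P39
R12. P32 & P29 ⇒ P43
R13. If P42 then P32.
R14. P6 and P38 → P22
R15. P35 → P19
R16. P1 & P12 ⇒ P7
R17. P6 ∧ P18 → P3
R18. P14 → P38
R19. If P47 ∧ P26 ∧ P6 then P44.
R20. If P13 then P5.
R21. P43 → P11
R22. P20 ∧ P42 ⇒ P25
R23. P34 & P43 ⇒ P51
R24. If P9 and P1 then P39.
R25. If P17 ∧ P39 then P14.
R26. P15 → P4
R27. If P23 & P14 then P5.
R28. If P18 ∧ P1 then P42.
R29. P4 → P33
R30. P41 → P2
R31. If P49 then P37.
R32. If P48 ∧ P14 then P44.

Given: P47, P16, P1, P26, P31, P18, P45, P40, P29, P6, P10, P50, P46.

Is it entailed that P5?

Forward chaining from the given facts derives: P36, P3, P44, P42, P24, P14, P32, P38, P39, P43, P22, P11, P27, P28.
Rules concluding P5: R5 needs P2; R20 needs P13; R27 needs P23 — none of these are established.

No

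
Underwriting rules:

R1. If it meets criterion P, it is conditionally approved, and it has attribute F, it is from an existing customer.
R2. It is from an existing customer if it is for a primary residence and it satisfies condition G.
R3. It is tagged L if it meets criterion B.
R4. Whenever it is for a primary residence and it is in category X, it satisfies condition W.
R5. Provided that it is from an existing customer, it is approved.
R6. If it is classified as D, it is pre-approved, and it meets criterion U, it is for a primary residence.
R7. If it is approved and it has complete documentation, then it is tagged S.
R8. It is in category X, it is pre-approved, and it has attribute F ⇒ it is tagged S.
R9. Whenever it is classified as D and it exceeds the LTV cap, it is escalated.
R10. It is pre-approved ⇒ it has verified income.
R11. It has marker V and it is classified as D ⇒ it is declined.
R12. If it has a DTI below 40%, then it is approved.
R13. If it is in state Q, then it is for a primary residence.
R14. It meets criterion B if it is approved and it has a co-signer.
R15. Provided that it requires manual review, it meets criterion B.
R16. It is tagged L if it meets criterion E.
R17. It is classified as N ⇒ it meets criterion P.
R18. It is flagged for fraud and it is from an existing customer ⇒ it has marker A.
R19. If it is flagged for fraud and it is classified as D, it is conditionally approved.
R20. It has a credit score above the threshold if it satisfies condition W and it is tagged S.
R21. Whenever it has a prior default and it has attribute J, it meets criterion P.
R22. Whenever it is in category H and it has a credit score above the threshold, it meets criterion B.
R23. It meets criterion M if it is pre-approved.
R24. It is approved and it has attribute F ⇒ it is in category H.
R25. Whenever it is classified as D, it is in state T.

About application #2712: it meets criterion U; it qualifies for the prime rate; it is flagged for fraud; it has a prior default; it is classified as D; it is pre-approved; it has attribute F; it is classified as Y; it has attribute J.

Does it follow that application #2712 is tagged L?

Forward chaining from the given facts derives: is for a primary residence, has verified income, is conditionally approved, meets criterion P, meets criterion M, is in state T, is from an existing customer, is approved, has marker A, is in category H.
Rules concluding "it is tagged L": R3 needs "it meets criterion B"; R16 needs "it meets criterion E" — none of these are established.

No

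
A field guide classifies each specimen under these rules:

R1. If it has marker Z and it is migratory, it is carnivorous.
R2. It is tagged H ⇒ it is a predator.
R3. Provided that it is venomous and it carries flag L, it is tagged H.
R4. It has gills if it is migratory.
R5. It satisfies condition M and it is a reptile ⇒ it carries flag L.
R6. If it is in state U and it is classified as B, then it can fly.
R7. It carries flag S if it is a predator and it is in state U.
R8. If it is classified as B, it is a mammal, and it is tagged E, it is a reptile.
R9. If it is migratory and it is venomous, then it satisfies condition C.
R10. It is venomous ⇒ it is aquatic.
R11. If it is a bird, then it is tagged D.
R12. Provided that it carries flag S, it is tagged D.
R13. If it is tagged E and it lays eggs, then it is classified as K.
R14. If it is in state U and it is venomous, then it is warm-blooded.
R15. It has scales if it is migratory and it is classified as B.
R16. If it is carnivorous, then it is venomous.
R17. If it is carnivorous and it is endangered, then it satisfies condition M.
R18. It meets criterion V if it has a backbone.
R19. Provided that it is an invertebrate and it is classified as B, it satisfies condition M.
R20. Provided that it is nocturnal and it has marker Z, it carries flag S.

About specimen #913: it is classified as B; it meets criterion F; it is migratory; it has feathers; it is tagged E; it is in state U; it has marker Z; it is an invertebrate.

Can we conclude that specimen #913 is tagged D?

No

Forward chaining from the given facts derives: is carnivorous, has gills, can fly, has scales, is venomous, satisfies condition M, satisfies condition C, is aquatic, is warm-blooded.
Rules concluding "it is tagged D": R11 needs "it is a bird"; R12 needs "it carries flag S" — none of these are established.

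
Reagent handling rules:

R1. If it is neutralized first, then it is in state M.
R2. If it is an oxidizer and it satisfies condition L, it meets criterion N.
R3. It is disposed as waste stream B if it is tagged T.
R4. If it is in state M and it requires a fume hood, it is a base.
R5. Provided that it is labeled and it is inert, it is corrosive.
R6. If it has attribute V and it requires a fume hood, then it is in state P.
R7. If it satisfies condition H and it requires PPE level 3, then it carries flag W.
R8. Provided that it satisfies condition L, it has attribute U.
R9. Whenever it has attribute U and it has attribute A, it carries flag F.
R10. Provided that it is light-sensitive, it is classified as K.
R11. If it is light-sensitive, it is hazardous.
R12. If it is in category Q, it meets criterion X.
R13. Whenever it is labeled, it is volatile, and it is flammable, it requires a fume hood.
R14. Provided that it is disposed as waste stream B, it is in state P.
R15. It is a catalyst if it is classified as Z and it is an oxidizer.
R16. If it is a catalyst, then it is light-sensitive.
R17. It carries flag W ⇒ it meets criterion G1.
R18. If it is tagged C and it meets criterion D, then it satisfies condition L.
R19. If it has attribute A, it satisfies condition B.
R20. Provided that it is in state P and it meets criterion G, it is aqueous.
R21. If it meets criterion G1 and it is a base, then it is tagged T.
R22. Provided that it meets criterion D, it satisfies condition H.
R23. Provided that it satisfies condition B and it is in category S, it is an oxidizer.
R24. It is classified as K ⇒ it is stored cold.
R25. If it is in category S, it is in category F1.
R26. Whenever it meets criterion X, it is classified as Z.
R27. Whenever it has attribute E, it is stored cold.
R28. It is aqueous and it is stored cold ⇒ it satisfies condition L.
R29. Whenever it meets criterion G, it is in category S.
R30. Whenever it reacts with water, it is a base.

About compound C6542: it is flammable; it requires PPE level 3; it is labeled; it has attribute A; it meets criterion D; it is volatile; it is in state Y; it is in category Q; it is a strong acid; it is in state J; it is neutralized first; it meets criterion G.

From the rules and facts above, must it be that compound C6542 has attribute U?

Yes

By R1 (it is neutralized first): it is in state M.
By R12 (it is in category Q): it meets criterion X.
By R13 (it is labeled, it is volatile, it is flammable): it requires a fume hood.
By R19 (it has attribute A): it satisfies condition B.
By R22 (it meets criterion D): it satisfies condition H.
By R26 (it meets criterion X): it is classified as Z.
By R29 (it meets criterion G): it is in category S.
By R4 (it is in state M, it requires a fume hood): it is a base.
By R7 (it satisfies condition H, it requires PPE level 3): it carries flag W.
By R17 (it carries flag W): it meets criterion G1.
By R21 (it meets criterion G1, it is a base): it is tagged T.
By R23 (it satisfies condition B, it is in category S): it is an oxidizer.
By R3 (it is tagged T): it is disposed as waste stream B.
By R14 (it is disposed as waste stream B): it is in state P.
By R15 (it is classified as Z, it is an oxidizer): it is a catalyst.
By R16 (it is a catalyst): it is light-sensitive.
By R20 (it is in state P, it meets criterion G): it is aqueous.
By R10 (it is light-sensitive): it is classified as K.
By R24 (it is classified as K): it is stored cold.
By R28 (it is aqueous, it is stored cold): it satisfies condition L.
By R8 (it satisfies condition L): it has attribute U.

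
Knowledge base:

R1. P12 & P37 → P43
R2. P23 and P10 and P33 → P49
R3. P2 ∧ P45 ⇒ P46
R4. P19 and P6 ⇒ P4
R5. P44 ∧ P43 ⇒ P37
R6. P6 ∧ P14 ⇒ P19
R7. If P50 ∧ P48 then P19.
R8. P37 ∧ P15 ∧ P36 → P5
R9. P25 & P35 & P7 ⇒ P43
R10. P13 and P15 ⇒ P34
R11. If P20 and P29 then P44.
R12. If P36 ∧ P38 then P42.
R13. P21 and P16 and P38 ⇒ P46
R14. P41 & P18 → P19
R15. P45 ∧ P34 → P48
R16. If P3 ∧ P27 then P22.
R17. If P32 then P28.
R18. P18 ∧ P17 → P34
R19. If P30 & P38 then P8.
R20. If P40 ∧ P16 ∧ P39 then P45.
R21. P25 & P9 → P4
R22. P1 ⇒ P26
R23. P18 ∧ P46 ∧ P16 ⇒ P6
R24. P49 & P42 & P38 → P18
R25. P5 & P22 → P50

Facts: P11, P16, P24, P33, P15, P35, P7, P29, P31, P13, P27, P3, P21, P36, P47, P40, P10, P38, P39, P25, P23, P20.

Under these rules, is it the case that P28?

Forward chaining from the given facts derives: P49, P43, P34, P44, P42, P46, P22, P45, P18, P37, P5, P48, P6, P50, P19, P4.
The only rule concluding P28 is R17, which needs P32; that is never established.

No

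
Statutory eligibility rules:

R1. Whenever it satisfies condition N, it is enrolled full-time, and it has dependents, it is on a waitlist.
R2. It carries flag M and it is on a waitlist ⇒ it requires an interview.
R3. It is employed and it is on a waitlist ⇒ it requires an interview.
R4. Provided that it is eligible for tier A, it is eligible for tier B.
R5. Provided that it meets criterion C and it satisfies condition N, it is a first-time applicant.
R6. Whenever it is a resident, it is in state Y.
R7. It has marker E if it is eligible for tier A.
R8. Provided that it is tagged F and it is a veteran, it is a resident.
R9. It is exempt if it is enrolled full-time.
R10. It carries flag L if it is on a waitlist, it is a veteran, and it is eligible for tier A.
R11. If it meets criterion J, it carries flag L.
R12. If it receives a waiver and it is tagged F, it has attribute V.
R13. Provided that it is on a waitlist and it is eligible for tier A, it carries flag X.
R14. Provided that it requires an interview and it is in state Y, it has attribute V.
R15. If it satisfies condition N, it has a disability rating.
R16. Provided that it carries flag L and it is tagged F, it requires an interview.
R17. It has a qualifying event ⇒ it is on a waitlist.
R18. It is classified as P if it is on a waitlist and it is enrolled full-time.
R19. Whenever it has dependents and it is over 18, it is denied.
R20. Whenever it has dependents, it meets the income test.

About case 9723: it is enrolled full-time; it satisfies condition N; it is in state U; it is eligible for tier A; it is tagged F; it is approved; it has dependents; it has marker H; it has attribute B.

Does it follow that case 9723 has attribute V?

Forward chaining from the given facts derives: is on a waitlist, is eligible for tier B, has marker E, is exempt, carries flag X, has a disability rating, is classified as P, meets the income test.
Rules concluding "it has attribute V": R12 needs "it receives a waiver"; R14 needs "it requires an interview" — none of these are established.

No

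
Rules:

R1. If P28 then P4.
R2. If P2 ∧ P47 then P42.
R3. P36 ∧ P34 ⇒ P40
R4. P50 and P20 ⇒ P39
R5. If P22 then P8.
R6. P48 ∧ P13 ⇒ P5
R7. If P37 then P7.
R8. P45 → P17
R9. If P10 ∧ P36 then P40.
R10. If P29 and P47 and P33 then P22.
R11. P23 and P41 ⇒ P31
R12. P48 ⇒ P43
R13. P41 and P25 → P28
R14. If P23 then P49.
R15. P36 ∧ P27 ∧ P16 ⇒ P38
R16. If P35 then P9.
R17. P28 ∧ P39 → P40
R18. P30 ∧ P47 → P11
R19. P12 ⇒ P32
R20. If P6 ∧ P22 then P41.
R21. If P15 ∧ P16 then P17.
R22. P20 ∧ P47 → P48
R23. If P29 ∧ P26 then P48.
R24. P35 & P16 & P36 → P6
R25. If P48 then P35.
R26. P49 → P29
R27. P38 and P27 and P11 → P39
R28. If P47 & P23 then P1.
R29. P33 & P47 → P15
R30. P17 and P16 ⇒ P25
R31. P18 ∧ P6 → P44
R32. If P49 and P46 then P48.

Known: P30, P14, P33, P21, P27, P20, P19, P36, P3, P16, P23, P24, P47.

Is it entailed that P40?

P49  (by R14: P23)
P38  (by R15: P36, P27, P16)
P11  (by R18: P30, P47)
P48  (by R22: P20, P47)
P35  (by R25: P48)
P29  (by R26: P49)
P39  (by R27: P38, P27, P11)
P15  (by R29: P33, P47)
P22  (by R10: P29, P47, P33)
P17  (by R21: P15, P16)
P6  (by R24: P35, P16, P36)
P25  (by R30: P17, P16)
P41  (by R20: P6, P22)
P28  (by R13: P41, P25)
P40  (by R17: P28, P39)

Yes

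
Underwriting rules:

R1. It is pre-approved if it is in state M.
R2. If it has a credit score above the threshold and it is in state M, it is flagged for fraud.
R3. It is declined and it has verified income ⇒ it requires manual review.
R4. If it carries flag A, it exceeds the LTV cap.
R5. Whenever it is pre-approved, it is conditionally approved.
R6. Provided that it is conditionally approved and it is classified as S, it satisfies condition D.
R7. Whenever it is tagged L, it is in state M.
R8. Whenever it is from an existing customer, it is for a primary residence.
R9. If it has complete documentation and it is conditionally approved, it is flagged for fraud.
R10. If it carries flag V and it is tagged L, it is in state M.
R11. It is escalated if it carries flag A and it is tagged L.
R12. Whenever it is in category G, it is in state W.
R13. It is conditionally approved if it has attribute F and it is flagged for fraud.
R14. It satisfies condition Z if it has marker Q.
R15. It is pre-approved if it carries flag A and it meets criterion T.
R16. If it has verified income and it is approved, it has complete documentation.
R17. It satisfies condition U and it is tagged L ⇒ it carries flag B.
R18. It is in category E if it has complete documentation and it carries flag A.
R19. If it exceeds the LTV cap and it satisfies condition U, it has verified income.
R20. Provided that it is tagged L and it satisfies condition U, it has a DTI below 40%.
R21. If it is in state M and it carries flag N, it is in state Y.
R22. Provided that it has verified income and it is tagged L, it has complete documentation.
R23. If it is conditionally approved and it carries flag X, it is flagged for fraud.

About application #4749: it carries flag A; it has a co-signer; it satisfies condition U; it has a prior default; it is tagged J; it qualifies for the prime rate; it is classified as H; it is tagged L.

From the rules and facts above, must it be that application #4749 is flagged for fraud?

By R4 (it carries flag A): it exceeds the LTV cap.
By R7 (it is tagged L): it is in state M.
By R19 (it exceeds the LTV cap, it satisfies condition U): it has verified income.
By R22 (it has verified income, it is tagged L): it has complete documentation.
By R1 (it is in state M): it is pre-approved.
By R5 (it is pre-approved): it is conditionally approved.
By R9 (it has complete documentation, it is conditionally approved): it is flagged for fraud.

Yes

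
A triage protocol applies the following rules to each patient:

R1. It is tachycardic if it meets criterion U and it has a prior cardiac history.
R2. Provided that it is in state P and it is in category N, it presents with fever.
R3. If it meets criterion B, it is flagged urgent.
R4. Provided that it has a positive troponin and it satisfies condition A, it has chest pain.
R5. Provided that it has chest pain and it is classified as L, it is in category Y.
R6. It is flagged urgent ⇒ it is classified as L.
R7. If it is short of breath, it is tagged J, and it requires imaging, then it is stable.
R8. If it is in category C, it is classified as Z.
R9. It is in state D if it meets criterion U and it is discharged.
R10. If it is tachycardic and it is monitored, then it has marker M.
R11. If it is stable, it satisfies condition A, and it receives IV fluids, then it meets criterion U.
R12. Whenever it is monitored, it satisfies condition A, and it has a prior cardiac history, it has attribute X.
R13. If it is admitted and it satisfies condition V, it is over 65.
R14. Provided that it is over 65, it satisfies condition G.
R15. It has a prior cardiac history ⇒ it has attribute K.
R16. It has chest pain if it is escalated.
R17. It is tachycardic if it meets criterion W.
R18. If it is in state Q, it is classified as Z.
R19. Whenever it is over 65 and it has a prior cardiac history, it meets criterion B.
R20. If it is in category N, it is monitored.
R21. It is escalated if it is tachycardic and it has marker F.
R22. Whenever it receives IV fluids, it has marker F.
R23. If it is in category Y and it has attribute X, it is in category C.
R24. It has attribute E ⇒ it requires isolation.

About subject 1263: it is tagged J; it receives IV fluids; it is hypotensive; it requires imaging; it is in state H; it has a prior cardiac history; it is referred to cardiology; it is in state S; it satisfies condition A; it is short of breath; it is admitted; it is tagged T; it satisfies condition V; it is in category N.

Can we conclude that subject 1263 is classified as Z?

Yes

By R7 (it is short of breath, it is tagged J, it requires imaging): it is stable.
By R11 (it is stable, it satisfies condition A, it receives IV fluids): it meets criterion U.
By R13 (it is admitted, it satisfies condition V): it is over 65.
By R19 (it is over 65, it has a prior cardiac history): it meets criterion B.
By R20 (it is in category N): it is monitored.
By R22 (it receives IV fluids): it has marker F.
By R1 (it meets criterion U, it has a prior cardiac history): it is tachycardic.
By R3 (it meets criterion B): it is flagged urgent.
By R6 (it is flagged urgent): it is classified as L.
By R12 (it is monitored, it satisfies condition A, it has a prior cardiac history): it has attribute X.
By R21 (it is tachycardic, it has marker F): it is escalated.
By R16 (it is escalated): it has chest pain.
By R5 (it has chest pain, it is classified as L): it is in category Y.
By R23 (it is in category Y, it has attribute X): it is in category C.
By R8 (it is in category C): it is classified as Z.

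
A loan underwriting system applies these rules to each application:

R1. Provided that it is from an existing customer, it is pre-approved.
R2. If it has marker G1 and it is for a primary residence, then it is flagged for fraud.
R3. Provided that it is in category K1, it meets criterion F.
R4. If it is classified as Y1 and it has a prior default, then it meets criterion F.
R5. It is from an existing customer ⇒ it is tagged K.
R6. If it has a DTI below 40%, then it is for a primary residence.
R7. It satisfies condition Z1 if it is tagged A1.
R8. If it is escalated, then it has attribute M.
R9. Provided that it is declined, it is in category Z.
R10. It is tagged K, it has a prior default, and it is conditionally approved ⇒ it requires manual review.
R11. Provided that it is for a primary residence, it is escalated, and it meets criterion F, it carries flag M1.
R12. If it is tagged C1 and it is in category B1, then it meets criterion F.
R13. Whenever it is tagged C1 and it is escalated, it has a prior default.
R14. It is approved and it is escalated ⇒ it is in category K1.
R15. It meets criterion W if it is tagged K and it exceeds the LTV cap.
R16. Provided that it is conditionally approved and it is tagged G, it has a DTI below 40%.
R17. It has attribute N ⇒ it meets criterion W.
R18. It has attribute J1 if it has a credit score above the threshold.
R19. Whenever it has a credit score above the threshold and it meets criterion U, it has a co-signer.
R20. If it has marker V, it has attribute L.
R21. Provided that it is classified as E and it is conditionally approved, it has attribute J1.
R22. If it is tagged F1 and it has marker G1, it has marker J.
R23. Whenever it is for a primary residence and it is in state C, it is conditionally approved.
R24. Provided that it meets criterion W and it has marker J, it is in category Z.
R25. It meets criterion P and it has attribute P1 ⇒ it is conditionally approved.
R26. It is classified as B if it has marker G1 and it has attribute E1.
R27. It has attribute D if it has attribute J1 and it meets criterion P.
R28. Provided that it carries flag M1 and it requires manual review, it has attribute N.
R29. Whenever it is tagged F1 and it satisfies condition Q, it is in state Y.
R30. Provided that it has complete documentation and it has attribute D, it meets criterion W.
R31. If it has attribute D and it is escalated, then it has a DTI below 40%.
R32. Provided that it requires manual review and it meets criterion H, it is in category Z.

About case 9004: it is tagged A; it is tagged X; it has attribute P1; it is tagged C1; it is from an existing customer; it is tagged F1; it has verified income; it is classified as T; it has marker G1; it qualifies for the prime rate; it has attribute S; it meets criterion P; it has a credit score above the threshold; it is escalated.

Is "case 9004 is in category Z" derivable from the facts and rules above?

No

Forward chaining from the given facts derives: is pre-approved, is tagged K, has attribute M, has a prior default, has attribute J1, has marker J, is conditionally approved, has attribute D, has a DTI below 40%, is for a primary residence, requires manual review, is flagged for fraud.
Rules concluding "it is in category Z": R9 needs "it is declined"; R24 needs "it meets criterion W"; R32 needs "it meets criterion H" — none of these are established.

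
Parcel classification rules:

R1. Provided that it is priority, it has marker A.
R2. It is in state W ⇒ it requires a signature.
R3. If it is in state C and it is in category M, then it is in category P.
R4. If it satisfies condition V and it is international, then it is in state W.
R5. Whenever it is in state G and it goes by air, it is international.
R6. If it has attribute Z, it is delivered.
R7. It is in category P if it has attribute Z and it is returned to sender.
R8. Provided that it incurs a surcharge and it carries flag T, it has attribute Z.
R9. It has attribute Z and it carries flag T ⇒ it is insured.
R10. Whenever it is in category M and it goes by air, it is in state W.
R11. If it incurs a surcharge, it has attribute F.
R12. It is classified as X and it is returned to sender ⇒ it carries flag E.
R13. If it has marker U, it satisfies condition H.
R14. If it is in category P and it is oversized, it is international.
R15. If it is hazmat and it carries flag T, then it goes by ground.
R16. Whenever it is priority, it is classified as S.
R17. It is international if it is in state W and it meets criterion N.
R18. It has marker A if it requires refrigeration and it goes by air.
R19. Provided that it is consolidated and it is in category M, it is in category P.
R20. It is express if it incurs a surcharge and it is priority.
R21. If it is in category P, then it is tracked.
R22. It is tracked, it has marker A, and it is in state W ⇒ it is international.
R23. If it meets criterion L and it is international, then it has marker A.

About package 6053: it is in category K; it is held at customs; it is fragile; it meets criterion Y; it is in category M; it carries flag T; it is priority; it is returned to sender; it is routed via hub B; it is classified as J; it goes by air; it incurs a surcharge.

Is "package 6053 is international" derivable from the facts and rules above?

By R1 (it is priority): it has marker A.
By R8 (it incurs a surcharge, it carries flag T): it has attribute Z.
By R10 (it is in category M, it goes by air): it is in state W.
By R7 (it has attribute Z, it is returned to sender): it is in category P.
By R21 (it is in category P): it is tracked.
By R22 (it is tracked, it has marker A, it is in state W): it is international.

Yes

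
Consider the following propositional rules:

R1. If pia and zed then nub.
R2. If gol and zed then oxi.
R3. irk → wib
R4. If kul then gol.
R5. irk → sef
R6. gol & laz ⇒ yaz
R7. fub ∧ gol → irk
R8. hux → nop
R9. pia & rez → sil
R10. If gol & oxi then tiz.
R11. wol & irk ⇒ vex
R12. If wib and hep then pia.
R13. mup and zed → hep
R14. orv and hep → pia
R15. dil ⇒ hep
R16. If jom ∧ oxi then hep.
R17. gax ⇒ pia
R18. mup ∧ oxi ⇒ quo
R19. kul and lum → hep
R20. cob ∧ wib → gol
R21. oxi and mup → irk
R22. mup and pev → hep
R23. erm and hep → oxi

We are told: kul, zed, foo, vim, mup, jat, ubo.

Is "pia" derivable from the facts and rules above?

Yes

gol  (by R4: kul)
hep  (by R13: mup, zed)
oxi  (by R2: gol, zed)
irk  (by R21: oxi, mup)
wib  (by R3: irk)
pia  (by R12: wib, hep)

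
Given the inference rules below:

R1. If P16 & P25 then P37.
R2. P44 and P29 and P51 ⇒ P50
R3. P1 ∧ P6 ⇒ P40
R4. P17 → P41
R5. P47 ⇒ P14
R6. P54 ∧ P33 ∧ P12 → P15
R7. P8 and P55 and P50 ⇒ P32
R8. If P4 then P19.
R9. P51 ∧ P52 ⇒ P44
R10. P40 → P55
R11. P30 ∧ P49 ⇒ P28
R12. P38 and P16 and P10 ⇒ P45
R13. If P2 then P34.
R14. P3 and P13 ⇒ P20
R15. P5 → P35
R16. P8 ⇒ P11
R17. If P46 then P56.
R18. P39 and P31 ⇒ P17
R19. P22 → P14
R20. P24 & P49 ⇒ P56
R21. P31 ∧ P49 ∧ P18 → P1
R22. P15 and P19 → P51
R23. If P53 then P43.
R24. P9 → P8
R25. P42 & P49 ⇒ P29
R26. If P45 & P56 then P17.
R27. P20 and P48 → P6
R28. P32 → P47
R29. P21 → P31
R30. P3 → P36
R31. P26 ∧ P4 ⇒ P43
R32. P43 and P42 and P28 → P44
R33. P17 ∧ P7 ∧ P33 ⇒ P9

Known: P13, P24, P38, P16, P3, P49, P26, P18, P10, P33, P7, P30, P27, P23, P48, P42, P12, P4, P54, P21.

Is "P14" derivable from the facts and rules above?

P15  (by R6: P54, P33, P12)
P19  (by R8: P4)
P28  (by R11: P30, P49)
P45  (by R12: P38, P16, P10)
P20  (by R14: P3, P13)
P56  (by R20: P24, P49)
P51  (by R22: P15, P19)
P29  (by R25: P42, P49)
P17  (by R26: P45, P56)
P6  (by R27: P20, P48)
P31  (by R29: P21)
P43  (by R31: P26, P4)
P44  (by R32: P43, P42, P28)
P9  (by R33: P17, P7, P33)
P50  (by R2: P44, P29, P51)
P1  (by R21: P31, P49, P18)
P8  (by R24: P9)
P40  (by R3: P1, P6)
P55  (by R10: P40)
P32  (by R7: P8, P55, P50)
P47  (by R28: P32)
P14  (by R5: P47)

Yes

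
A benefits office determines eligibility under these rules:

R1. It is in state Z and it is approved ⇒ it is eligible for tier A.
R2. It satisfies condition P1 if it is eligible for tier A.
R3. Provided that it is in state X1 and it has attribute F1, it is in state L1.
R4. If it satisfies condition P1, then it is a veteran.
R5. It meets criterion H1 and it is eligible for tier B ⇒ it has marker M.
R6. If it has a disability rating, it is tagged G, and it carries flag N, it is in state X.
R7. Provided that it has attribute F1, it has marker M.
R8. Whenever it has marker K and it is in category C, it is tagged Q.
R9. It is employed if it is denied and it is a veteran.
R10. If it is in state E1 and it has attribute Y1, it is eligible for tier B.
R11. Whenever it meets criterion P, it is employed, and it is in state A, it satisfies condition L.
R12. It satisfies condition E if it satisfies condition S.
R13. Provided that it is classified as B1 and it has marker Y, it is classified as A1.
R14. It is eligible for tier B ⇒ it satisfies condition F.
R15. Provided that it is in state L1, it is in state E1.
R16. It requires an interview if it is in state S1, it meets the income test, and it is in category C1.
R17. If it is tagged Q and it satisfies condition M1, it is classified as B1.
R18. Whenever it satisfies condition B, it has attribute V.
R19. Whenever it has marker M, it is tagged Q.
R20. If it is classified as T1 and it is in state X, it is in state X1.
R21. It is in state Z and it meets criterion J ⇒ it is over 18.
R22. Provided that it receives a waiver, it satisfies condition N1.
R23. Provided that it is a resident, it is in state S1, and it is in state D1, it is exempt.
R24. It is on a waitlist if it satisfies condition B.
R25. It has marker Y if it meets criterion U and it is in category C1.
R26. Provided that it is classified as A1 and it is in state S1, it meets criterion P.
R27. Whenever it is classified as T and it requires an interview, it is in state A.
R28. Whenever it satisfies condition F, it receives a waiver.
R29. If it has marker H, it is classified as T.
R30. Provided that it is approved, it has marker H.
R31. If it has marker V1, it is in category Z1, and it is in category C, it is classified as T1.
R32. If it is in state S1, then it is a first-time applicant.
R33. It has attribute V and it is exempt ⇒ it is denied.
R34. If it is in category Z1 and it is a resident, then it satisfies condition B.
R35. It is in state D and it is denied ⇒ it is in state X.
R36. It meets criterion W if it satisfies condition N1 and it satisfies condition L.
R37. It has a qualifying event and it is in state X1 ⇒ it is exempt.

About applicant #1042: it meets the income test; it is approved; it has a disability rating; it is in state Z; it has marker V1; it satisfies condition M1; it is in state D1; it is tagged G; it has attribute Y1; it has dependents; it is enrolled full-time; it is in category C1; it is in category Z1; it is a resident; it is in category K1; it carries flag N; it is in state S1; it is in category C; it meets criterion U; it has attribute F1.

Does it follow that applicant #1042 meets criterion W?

By R1 (it is in state Z, it is approved): it is eligible for tier A.
By R2 (it is eligible for tier A): it satisfies condition P1.
By R4 (it satisfies condition P1): it is a veteran.
By R6 (it has a disability rating, it is tagged G, it carries flag N): it is in state X.
By R7 (it has attribute F1): it has marker M.
By R16 (it is in state S1, it meets the income test, it is in category C1): it requires an interview.
By R19 (it has marker M): it is tagged Q.
By R23 (it is a resident, it is in state S1, it is in state D1): it is exempt.
By R25 (it meets criterion U, it is in category C1): it has marker Y.
By R30 (it is approved): it has marker H.
By R31 (it has marker V1, it is in category Z1, it is in category C): it is classified as T1.
By R34 (it is in category Z1, it is a resident): it satisfies condition B.
By R17 (it is tagged Q, it satisfies condition M1): it is classified as B1.
By R18 (it satisfies condition B): it has attribute V.
By R20 (it is classified as T1, it is in state X): it is in state X1.
By R29 (it has marker H): it is classified as T.
By R33 (it has attribute V, it is exempt): it is denied.
By R3 (it is in state X1, it has attribute F1): it is in state L1.
By R9 (it is denied, it is a veteran): it is employed.
By R13 (it is classified as B1, it has marker Y): it is classified as A1.
By R15 (it is in state L1): it is in state E1.
By R26 (it is classified as A1, it is in state S1): it meets criterion P.
By R27 (it is classified as T, it requires an interview): it is in state A.
By R10 (it is in state E1, it has attribute Y1): it is eligible for tier B.
By R11 (it meets criterion P, it is employed, it is in state A): it satisfies condition L.
By R14 (it is eligible for tier B): it satisfies condition F.
By R28 (it satisfies condition F): it receives a waiver.
By R22 (it receives a waiver): it satisfies condition N1.
By R36 (it satisfies condition N1, it satisfies condition L): it meets criterion W.

Yes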